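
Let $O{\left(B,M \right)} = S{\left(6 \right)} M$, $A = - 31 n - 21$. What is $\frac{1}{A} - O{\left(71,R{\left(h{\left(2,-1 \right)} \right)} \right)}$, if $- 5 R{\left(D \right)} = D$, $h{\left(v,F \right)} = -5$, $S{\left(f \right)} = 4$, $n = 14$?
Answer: $- \frac{1821}{455} \approx -4.0022$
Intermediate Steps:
$R{\left(D \right)} = - \frac{D}{5}$
$A = -455$ ($A = \left(-31\right) 14 - 21 = -434 - 21 = -455$)
$O{\left(B,M \right)} = 4 M$
$\frac{1}{A} - O{\left(71,R{\left(h{\left(2,-1 \right)} \right)} \right)} = \frac{1}{-455} - 4 \left(\left(- \frac{1}{5}\right) \left(-5\right)\right) = - \frac{1}{455} - 4 \cdot 1 = - \frac{1}{455} - 4 = - \frac{1821}{455}$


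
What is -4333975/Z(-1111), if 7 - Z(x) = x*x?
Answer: 4333975/1234314 ≈ 3.5112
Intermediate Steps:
Z(x) = 7 - x² (Z(x) = 7 - x*x = 7 - x²)
-4333975/Z(-1111) = -4333975/(7 - 1*(-1111)²) = -4333975/(7 - 1*1234321) = -4333975/(7 - 1234321) = -4333975/(-1234314) = -4333975*(-1/1234314) = 4333975/1234314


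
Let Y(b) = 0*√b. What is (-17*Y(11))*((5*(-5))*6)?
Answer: 0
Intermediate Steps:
Y(b) = 0
(-17*Y(11))*((5*(-5))*6) = (-17*0)*((5*(-5))*6) = 0*(-25*6) = 0*(-150) = 0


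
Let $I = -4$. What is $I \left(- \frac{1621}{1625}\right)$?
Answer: $\frac{6484}{1625} \approx 3.9902$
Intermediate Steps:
$I \left(- \frac{1621}{1625}\right) = - 4 \left(- \frac{1621}{1625}\right) = - 4 \left(\left(-1621\right) \frac{1}{1625}\right) = \left(-4\right) \left(- \frac{1621}{1625}\right) = \frac{6484}{1625}$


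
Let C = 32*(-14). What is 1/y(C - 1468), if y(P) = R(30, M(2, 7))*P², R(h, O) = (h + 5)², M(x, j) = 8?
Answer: 1/4497043600 ≈ 2.2237e-10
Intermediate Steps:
R(h, O) = (5 + h)²
C = -448
y(P) = 1225*P² (y(P) = (5 + 30)²*P² = 35²*P² = 1225*P²)
1/y(C - 1468) = 1/(1225*(-448 - 1468)²) = 1/(1225*(-1916)²) = 1/(1225*3671056) = 1/4497043600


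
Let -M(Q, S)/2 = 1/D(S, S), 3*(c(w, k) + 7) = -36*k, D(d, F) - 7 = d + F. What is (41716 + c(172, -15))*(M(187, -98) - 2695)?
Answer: -7112095939/63 ≈ -1.1289e+8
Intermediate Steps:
D(d, F) = 7 + F + d (D(d, F) = 7 + (d + F) = 7 + (F + d) = 7 + F + d)
c(w, k) = -7 - 12*k (c(w, k) = -7 + (-36*k)/3 = -7 - 12*k)
M(Q, S) = -2/(7 + 2*S) (M(Q, S) = -2/(7 + S + S) = -2/(7 + 2*S))
(41716 + c(172, -15))*(M(187, -98) - 2695) = (41716 + (-7 - 12*(-15)))*(-2/(7 + 2*(-98)) - 2695) = (41716 + (-7 + 180))*(-2/(7 - 196) - 2695) = (41716 + 173)*(-2/(-189) - 2695) = 41889*(-2*(-1/189) - 2695) = 41889*(2/189 - 2695) = 41889*(-509353/189) = -7112095939/63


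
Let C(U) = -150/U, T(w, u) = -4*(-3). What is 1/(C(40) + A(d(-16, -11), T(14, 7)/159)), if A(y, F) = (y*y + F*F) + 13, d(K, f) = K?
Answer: 11236/2980413 ≈ 0.0037699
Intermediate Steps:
T(w, u) = 12
A(y, F) = 13 + F² + y² (A(y, F) = (y² + F²) + 13 = (F² + y²) + 13 = 13 + F² + y²)
1/(C(40) + A(d(-16, -11), T(14, 7)/159)) = 1/(-150/40 + (13 + (12/159)² + (-16)²)) = 1/(-150*1/40 + (13 + (12*(1/159))² + 256)) = 1/(-15/4 + (13 + (4/53)² + 256)) = 1/(-15/4 + (13 + 16/2809 + 256)) = 1/(-15/4 + 755637/2809) = 1/(2980413/11236) = 11236/2980413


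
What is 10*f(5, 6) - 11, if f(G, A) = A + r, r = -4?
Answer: 9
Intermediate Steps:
f(G, A) = -4 + A (f(G, A) = A - 4 = -4 + A)
10*f(5, 6) - 11 = 10*(-4 + 6) - 11 = 10*2 - 11 = 20 - 11 = 9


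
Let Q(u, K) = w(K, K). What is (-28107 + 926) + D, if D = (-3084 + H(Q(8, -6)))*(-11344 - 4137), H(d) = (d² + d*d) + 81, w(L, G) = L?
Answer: 45347630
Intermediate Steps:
Q(u, K) = K
H(d) = 81 + 2*d² (H(d) = (d² + d²) + 81 = 2*d² + 81 = 81 + 2*d²)
D = 45374811 (D = (-3084 + (81 + 2*(-6)²))*(-11344 - 4137) = (-3084 + (81 + 2*36))*(-15481) = (-3084 + (81 + 72))*(-15481) = (-3084 + 153)*(-15481) = -2931*(-15481) = 45374811)
(-28107 + 926) + D = (-28107 + 926) + 45374811 = -27181 + 45374811 = 45347630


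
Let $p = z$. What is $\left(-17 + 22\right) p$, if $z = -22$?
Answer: $-110$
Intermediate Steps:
$p = -22$
$\left(-17 + 22\right) p = \left(-17 + 22\right) \left(-22\right) = 5 \left(-22\right) = -110$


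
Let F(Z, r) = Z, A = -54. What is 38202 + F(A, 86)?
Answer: 38148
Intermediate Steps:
38202 + F(A, 86) = 38202 - 54 = 38148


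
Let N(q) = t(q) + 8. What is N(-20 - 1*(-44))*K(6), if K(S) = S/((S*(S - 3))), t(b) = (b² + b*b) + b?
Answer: 1184/3 ≈ 394.67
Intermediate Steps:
t(b) = b + 2*b² (t(b) = (b² + b²) + b = 2*b² + b = b + 2*b²)
K(S) = 1/(-3 + S) (K(S) = S/((S*(-3 + S))) = S*(1/(S*(-3 + S))) = 1/(-3 + S))
N(q) = 8 + q*(1 + 2*q) (N(q) = q*(1 + 2*q) + 8 = 8 + q*(1 + 2*q))
N(-20 - 1*(-44))*K(6) = (8 + (-20 - 1*(-44))*(1 + 2*(-20 - 1*(-44))))/(-3 + 6) = (8 + (-20 + 44)*(1 + 2*(-20 + 44)))/3 = (8 + 24*(1 + 2*24))*(⅓) = (8 + 24*(1 + 48))*(⅓) = (8 + 24*49)*(⅓) = (8 + 1176)*(⅓) = 1184*(⅓) = 1184/3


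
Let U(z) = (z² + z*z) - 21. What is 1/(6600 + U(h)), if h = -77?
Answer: 1/18437 ≈ 5.4239e-5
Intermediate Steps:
U(z) = -21 + 2*z² (U(z) = (z² + z²) - 21 = 2*z² - 21 = -21 + 2*z²)
1/(6600 + U(h)) = 1/(6600 + (-21 + 2*(-77)²)) = 1/(6600 + (-21 + 2*5929)) = 1/(6600 + (-21 + 11858)) = 1/(6600 + 11837) = 1/18437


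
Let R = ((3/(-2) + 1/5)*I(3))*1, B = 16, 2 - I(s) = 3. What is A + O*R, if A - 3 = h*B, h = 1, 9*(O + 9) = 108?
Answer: 229/10 ≈ 22.900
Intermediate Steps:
O = 3 (O = -9 + (1/9)*108 = -9 + 12 = 3)
I(s) = -1 (I(s) = 2 - 1*3 = 2 - 3 = -1)
A = 19 (A = 3 + 1*16 = 3 + 16 = 19)
R = 13/10 (R = ((3/(-2) + 1/5)*(-1))*1 = ((3*(-1/2) + 1*(1/5))*(-1))*1 = ((-3/2 + 1/5)*(-1))*1 = -13/10*(-1)*1 = (13/10)*1 = 13/10 ≈ 1.3000)
A + O*R = 19 + 3*(13/10) = 19 + 39/10 = 229/10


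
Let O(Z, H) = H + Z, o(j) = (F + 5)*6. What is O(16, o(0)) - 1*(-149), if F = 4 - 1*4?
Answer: 195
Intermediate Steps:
F = 0 (F = 4 - 4 = 0)
o(j) = 30 (o(j) = (0 + 5)*6 = 5*6 = 30)
O(16, o(0)) - 1*(-149) = (30 + 16) - 1*(-149) = 46 + 149 = 195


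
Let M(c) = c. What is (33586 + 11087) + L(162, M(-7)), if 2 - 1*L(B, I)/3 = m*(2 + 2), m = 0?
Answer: 44679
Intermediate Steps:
L(B, I) = 6 (L(B, I) = 6 - 0*(2 + 2) = 6 - 0*4 = 6 - 3*0 = 6 + 0 = 6)
(33586 + 11087) + L(162, M(-7)) = (33586 + 11087) + 6 = 44673 + 6 = 44679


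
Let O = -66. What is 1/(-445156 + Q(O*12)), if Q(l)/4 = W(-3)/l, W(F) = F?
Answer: -66/29380295 ≈ -2.2464e-6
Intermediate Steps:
Q(l) = -12/l (Q(l) = 4*(-3/l) = -12/l)
1/(-445156 + Q(O*12)) = 1/(-445156 - 12/((-66*12))) = 1/(-445156 - 12/(-792)) = 1/(-445156 - 12*(-1/792)) = 1/(-445156 + 1/66) = 1/(-29380295/66) = -66/29380295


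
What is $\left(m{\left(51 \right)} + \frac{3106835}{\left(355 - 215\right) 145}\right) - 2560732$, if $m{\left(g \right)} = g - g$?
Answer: $- \frac{10395950553}{4060} \approx -2.5606 \cdot 10^{6}$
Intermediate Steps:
$m{\left(g \right)} = 0$
$\left(m{\left(51 \right)} + \frac{3106835}{\left(355 - 215\right) 145}\right) - 2560732 = \left(0 + \frac{3106835}{\left(355 - 215\right) 145}\right) - 2560732 = \left(0 + \frac{3106835}{140 \cdot 145}\right) - 2560732 = \left(0 + \frac{3106835}{20300}\right) - 2560732 = \left(0 + 3106835 \cdot \frac{1}{20300}\right) - 2560732 = \left(0 + \frac{621367}{4060}\right) - 2560732 = \frac{621367}{4060} - 2560732 = - \frac{10395950553}{4060}$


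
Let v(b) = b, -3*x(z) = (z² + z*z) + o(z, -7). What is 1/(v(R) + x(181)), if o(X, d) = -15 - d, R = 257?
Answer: -1/21581 ≈ -4.6337e-5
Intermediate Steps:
x(z) = 8/3 - 2*z²/3 (x(z) = -((z² + z*z) + (-15 - 1*(-7)))/3 = -((z² + z²) + (-15 + 7))/3 = -(2*z² - 8)/3 = -(-8 + 2*z²)/3 = 8/3 - 2*z²/3)
1/(v(R) + x(181)) = 1/(257 + (8/3 - ⅔*181²)) = 1/(257 + (8/3 - ⅔*32761)) = 1/(257 + (8/3 - 65522/3)) = 1/(257 - 21838) = 1/(-21581) = -1/21581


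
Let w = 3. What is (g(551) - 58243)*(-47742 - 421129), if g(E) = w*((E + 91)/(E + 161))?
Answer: 9721357977695/356 ≈ 2.7307e+10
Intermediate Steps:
g(E) = 3*(91 + E)/(161 + E) (g(E) = 3*((E + 91)/(E + 161)) = 3*((91 + E)/(161 + E)) = 3*(91 + E)/(161 + E))
(g(551) - 58243)*(-47742 - 421129) = (3*(91 + 551)/(161 + 551) - 58243)*(-47742 - 421129) = (3*642/712 - 58243)*(-468871) = (3*(1/712)*642 - 58243)*(-468871) = (963/356 - 58243)*(-468871) = -20733545/356*(-468871) = 9721357977695/356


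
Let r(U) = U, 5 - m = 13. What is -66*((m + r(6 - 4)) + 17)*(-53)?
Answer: 38478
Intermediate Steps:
m = -8 (m = 5 - 1*13 = 5 - 13 = -8)
-66*((m + r(6 - 4)) + 17)*(-53) = -66*((-8 + (6 - 4)) + 17)*(-53) = -66*((-8 + 2) + 17)*(-53) = -66*(-6 + 17)*(-53) = -66*11*(-53) = -726*(-53) = 38478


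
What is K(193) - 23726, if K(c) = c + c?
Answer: -23340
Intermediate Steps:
K(c) = 2*c
K(193) - 23726 = 2*193 - 23726 = 386 - 23726 = -23340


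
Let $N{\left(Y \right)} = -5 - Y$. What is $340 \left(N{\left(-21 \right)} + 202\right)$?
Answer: $74120$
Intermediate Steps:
$340 \left(N{\left(-21 \right)} + 202\right) = 340 \left(\left(-5 - -21\right) + 202\right) = 340 \left(\left(-5 + 21\right) + 202\right) = 340 \left(16 + 202\right) = 340 \cdot 218 = 74120$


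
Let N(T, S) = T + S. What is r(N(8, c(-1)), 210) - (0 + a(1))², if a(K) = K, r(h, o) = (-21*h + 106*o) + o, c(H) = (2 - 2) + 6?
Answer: 22175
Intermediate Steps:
c(H) = 6 (c(H) = 0 + 6 = 6)
N(T, S) = S + T
r(h, o) = -21*h + 107*o
r(N(8, c(-1)), 210) - (0 + a(1))² = (-21*(6 + 8) + 107*210) - (0 + 1)² = (-21*14 + 22470) - 1*1² = (-294 + 22470) - 1*1 = 22176 - 1 = 22175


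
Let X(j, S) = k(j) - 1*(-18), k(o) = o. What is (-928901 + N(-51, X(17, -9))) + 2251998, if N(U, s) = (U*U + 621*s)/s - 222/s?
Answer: 46332509/35 ≈ 1.3238e+6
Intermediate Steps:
X(j, S) = 18 + j (X(j, S) = j - 1*(-18) = j + 18 = 18 + j)
N(U, s) = -222/s + (U**2 + 621*s)/s (N(U, s) = (U**2 + 621*s)/s - 222/s = -222/s + (U**2 + 621*s)/s)
(-928901 + N(-51, X(17, -9))) + 2251998 = (-928901 + (-222 + (-51)**2 + 621*(18 + 17))/(18 + 17)) + 2251998 = (-928901 + (-222 + 2601 + 621*35)/35) + 2251998 = (-928901 + (-222 + 2601 + 21735)/35) + 2251998 = (-928901 + (1/35)*24114) + 2251998 = (-928901 + 24114/35) + 2251998 = -32487421/35 + 2251998 = 46332509/35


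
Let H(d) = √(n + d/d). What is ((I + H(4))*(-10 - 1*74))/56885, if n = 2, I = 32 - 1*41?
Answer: 756/56885 - 84*√3/56885 ≈ 0.010732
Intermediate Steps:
I = -9 (I = 32 - 41 = -9)
H(d) = √3 (H(d) = √(2 + d/d) = √(2 + 1) = √3)
((I + H(4))*(-10 - 1*74))/56885 = ((-9 + √3)*(-10 - 1*74))/56885 = ((-9 + √3)*(-10 - 74))*(1/56885) = ((-9 + √3)*(-84))*(1/56885) = (756 - 84*√3)*(1/56885) = 756/56885 - 84*√3/56885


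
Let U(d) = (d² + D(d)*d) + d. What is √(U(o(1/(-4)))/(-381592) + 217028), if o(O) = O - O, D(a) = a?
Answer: 2*√54257 ≈ 465.86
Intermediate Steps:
o(O) = 0
U(d) = d + 2*d² (U(d) = (d² + d*d) + d = (d² + d²) + d = 2*d² + d = d + 2*d²)
√(U(o(1/(-4)))/(-381592) + 217028) = √((0*(1 + 2*0))/(-381592) + 217028) = √((0*(1 + 0))*(-1/381592) + 217028) = √((0*1)*(-1/381592) + 217028) = √(0*(-1/381592) + 217028) = √(0 + 217028) = √217028 = 2*√54257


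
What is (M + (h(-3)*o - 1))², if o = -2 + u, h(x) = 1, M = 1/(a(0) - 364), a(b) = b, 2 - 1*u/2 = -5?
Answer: 16024009/132496 ≈ 120.94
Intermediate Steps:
u = 14 (u = 4 - 2*(-5) = 4 + 10 = 14)
M = -1/364 (M = 1/(0 - 364) = 1/(-364) = -1/364 ≈ -0.0027473)
o = 12 (o = -2 + 14 = 12)
(M + (h(-3)*o - 1))² = (-1/364 + (1*12 - 1))² = (-1/364 + (12 - 1))² = (-1/364 + 11)² = (4003/364)² = 16024009/132496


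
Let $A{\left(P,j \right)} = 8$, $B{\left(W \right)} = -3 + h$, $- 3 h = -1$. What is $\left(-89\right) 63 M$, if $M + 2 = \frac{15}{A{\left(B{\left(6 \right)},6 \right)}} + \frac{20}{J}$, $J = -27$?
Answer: $\frac{116501}{24} \approx 4854.2$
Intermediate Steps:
$h = \frac{1}{3}$ ($h = \left(- \frac{1}{3}\right) \left(-1\right) = \frac{1}{3} \approx 0.33333$)
$B{\left(W \right)} = - \frac{8}{3}$ ($B{\left(W \right)} = -3 + \frac{1}{3} = - \frac{8}{3}$)
$M = - \frac{187}{216}$ ($M = -2 + \left(\frac{15}{8} + \frac{20}{-27}\right) = -2 + \left(15 \cdot \frac{1}{8} + 20 \left(- \frac{1}{27}\right)\right) = -2 + \left(\frac{15}{8} - \frac{20}{27}\right) = -2 + \frac{245}{216} = - \frac{187}{216} \approx -0.86574$)
$\left(-89\right) 63 M = \left(-89\right) 63 \left(- \frac{187}{216}\right) = \left(-5607\right) \left(- \frac{187}{216}\right) = \frac{116501}{24}$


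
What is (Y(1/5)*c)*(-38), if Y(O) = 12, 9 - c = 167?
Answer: 72048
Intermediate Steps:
c = -158 (c = 9 - 1*167 = 9 - 167 = -158)
(Y(1/5)*c)*(-38) = (12*(-158))*(-38) = -1896*(-38) = 72048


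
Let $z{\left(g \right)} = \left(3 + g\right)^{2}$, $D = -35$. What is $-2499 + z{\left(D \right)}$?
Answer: $-1475$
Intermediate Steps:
$-2499 + z{\left(D \right)} = -2499 + \left(3 - 35\right)^{2} = -2499 + \left(-32\right)^{2} = -2499 + 1024 = -1475$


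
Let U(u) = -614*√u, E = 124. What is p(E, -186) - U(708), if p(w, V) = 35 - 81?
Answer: -46 + 1228*√177 ≈ 16291.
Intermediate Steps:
p(w, V) = -46
p(E, -186) - U(708) = -46 - (-614)*√708 = -46 - (-614)*2*√177 = -46 - (-1228)*√177 = -46 + 1228*√177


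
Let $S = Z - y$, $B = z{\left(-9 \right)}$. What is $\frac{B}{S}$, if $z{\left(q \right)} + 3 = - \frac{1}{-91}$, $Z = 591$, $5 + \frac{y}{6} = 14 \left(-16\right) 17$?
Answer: $- \frac{272}{2135679} \approx -0.00012736$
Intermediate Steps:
$y = -22878$ ($y = -30 + 6 \cdot 14 \left(-16\right) 17 = -30 + 6 \left(\left(-224\right) 17\right) = -30 + 6 \left(-3808\right) = -30 - 22848 = -22878$)
$z{\left(q \right)} = - \frac{272}{91}$ ($z{\left(q \right)} = -3 - \frac{1}{-91} = -3 - - \frac{1}{91} = -3 + \frac{1}{91} = - \frac{272}{91}$)
$B = - \frac{272}{91} \approx -2.989$
$S = 23469$ ($S = 591 - -22878 = 591 + 22878 = 23469$)
$\frac{B}{S} = - \frac{272}{91 \cdot 23469} = \left(- \frac{272}{91}\right) \frac{1}{23469} = - \frac{272}{2135679}$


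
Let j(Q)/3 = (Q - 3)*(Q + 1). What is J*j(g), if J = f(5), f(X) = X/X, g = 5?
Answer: 36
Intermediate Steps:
f(X) = 1
j(Q) = 3*(1 + Q)*(-3 + Q) (j(Q) = 3*((Q - 3)*(Q + 1)) = 3*((-3 + Q)*(1 + Q)) = 3*((1 + Q)*(-3 + Q)) = 3*(1 + Q)*(-3 + Q))
J = 1
J*j(g) = 1*(-9 - 6*5 + 3*5²) = 1*(-9 - 30 + 3*25) = 1*(-9 - 30 + 75) = 1*36 = 36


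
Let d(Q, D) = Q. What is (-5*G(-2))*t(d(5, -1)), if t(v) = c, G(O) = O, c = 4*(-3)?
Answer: -120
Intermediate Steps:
c = -12
t(v) = -12
(-5*G(-2))*t(d(5, -1)) = -5*(-2)*(-12) = 10*(-12) = -120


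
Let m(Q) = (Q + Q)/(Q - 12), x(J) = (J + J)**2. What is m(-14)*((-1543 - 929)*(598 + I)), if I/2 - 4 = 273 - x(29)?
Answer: 192974208/13 ≈ 1.4844e+7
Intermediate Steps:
x(J) = 4*J**2 (x(J) = (2*J)**2 = 4*J**2)
I = -6174 (I = 8 + 2*(273 - 4*29**2) = 8 + 2*(273 - 4*841) = 8 + 2*(273 - 1*3364) = 8 + 2*(273 - 3364) = 8 + 2*(-3091) = 8 - 6182 = -6174)
m(Q) = 2*Q/(-12 + Q) (m(Q) = (2*Q)/(-12 + Q) = 2*Q/(-12 + Q))
m(-14)*((-1543 - 929)*(598 + I)) = (2*(-14)/(-12 - 14))*((-1543 - 929)*(598 - 6174)) = (2*(-14)/(-26))*(-2472*(-5576)) = (2*(-14)*(-1/26))*13783872 = (14/13)*13783872 = 192974208/13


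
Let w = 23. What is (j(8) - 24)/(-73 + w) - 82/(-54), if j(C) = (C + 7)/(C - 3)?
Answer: 2617/1350 ≈ 1.9385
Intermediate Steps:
j(C) = (7 + C)/(-3 + C)
(j(8) - 24)/(-73 + w) - 82/(-54) = ((7 + 8)/(-3 + 8) - 24)/(-73 + 23) - 82/(-54) = (15/5 - 24)/(-50) - 1/54*(-82) = ((1/5)*15 - 24)*(-1/50) + 41/27 = (3 - 24)*(-1/50) + 41/27 = -21*(-1/50) + 41/27 = 21/50 + 41/27 = 2617/1350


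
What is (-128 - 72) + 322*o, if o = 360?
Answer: 115720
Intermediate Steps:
(-128 - 72) + 322*o = (-128 - 72) + 322*360 = -200 + 115920 = 115720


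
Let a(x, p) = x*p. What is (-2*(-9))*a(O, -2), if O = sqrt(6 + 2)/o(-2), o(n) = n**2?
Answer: -18*sqrt(2) ≈ -25.456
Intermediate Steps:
O = sqrt(2)/2 (O = sqrt(6 + 2)/((-2)**2) = sqrt(8)/4 = (2*sqrt(2))*(1/4) = sqrt(2)/2 ≈ 0.70711)
a(x, p) = p*x
(-2*(-9))*a(O, -2) = (-2*(-9))*(-sqrt(2)) = 18*(-sqrt(2)) = -18*sqrt(2)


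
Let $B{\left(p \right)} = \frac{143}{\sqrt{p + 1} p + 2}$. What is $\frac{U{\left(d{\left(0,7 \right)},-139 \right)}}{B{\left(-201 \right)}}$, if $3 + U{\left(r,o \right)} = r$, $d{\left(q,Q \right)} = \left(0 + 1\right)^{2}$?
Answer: $- \frac{4}{143} + \frac{4020 i \sqrt{2}}{143} \approx -0.027972 + 39.756 i$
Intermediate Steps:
$d{\left(q,Q \right)} = 1$ ($d{\left(q,Q \right)} = 1^{2} = 1$)
$U{\left(r,o \right)} = -3 + r$
$B{\left(p \right)} = \frac{143}{2 + p \sqrt{1 + p}}$ ($B{\left(p \right)} = \frac{143}{\sqrt{1 + p} p + 2} = \frac{143}{p \sqrt{1 + p} + 2} = \frac{143}{2 + p \sqrt{1 + p}}$)
$\frac{U{\left(d{\left(0,7 \right)},-139 \right)}}{B{\left(-201 \right)}} = \frac{-3 + 1}{143 \frac{1}{2 - 201 \sqrt{1 - 201}}} = - \frac{2}{143 \frac{1}{2 - 201 \sqrt{-200}}} = - \frac{2}{143 \frac{1}{2 - 201 \cdot 10 i \sqrt{2}}} = - \frac{2}{143 \frac{1}{2 - 2010 i \sqrt{2}}} = - 2 \left(\frac{2}{143} - \frac{2010 i \sqrt{2}}{143}\right) = - \frac{4}{143} + \frac{4020 i \sqrt{2}}{143}$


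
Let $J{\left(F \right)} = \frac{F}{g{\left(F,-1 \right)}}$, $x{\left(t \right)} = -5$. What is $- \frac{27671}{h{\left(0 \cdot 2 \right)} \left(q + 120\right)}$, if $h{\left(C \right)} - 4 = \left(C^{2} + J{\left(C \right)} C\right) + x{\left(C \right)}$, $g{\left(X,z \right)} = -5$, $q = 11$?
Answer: $\frac{27671}{131} \approx 211.23$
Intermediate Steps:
$J{\left(F \right)} = - \frac{F}{5}$ ($J{\left(F \right)} = \frac{F}{-5} = F \left(- \frac{1}{5}\right) = - \frac{F}{5}$)
$h{\left(C \right)} = -1 + \frac{4 C^{2}}{5}$ ($h{\left(C \right)} = 4 - \left(5 - C^{2} - - \frac{C}{5} C\right) = 4 + \left(\left(C^{2} - \frac{C^{2}}{5}\right) - 5\right) = 4 + \left(\frac{4 C^{2}}{5} - 5\right) = 4 + \left(-5 + \frac{4 C^{2}}{5}\right) = -1 + \frac{4 C^{2}}{5}$)
$- \frac{27671}{h{\left(0 \cdot 2 \right)} \left(q + 120\right)} = - \frac{27671}{\left(-1 + \frac{4 \left(0 \cdot 2\right)^{2}}{5}\right) \left(11 + 120\right)} = - \frac{27671}{\left(-1 + \frac{4 \cdot 0^{2}}{5}\right) 131} = - \frac{27671}{\left(-1 + \frac{4}{5} \cdot 0\right) 131} = - \frac{27671}{\left(-1 + 0\right) 131} = - \frac{27671}{\left(-1\right) 131} = - \frac{27671}{-131} = \left(-27671\right) \left(- \frac{1}{131}\right) = \frac{27671}{131}$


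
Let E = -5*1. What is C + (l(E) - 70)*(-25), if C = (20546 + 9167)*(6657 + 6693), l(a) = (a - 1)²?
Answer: 396669400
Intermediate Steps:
E = -5
l(a) = (-1 + a)²
C = 396668550 (C = 29713*13350 = 396668550)
C + (l(E) - 70)*(-25) = 396668550 + ((-1 - 5)² - 70)*(-25) = 396668550 + ((-6)² - 70)*(-25) = 396668550 + (36 - 70)*(-25) = 396668550 - 34*(-25) = 396668550 + 850 = 396669400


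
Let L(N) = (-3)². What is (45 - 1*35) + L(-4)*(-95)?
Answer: -845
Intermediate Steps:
L(N) = 9
(45 - 1*35) + L(-4)*(-95) = (45 - 1*35) + 9*(-95) = (45 - 35) - 855 = 10 - 855 = -845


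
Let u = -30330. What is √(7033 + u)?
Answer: I*√23297 ≈ 152.63*I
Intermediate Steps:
√(7033 + u) = √(7033 - 30330) = √(-23297) = I*√23297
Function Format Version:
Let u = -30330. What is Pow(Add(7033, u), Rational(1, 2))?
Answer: Mul(I, Pow(23297, Rational(1, 2))) ≈ Mul(152.63, I)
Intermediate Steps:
Pow(Add(7033, u), Rational(1, 2)) = Pow(Add(7033, -30330), Rational(1, 2)) = Pow(-23297, Rational(1, 2)) = Mul(I, Pow(23297, Rational(1, 2)))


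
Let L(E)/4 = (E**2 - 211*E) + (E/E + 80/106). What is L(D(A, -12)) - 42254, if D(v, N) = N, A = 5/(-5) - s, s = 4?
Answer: -1671778/53 ≈ -31543.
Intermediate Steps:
A = -5 (A = 5/(-5) - 1*4 = 5*(-1/5) - 4 = -1 - 4 = -5)
L(E) = 372/53 - 844*E + 4*E**2 (L(E) = 4*((E**2 - 211*E) + (E/E + 80/106)) = 4*((E**2 - 211*E) + (1 + 80*(1/106))) = 4*((E**2 - 211*E) + (1 + 40/53)) = 4*((E**2 - 211*E) + 93/53) = 4*(93/53 + E**2 - 211*E) = 372/53 - 844*E + 4*E**2)
L(D(A, -12)) - 42254 = (372/53 - 844*(-12) + 4*(-12)**2) - 42254 = (372/53 + 10128 + 4*144) - 42254 = (372/53 + 10128 + 576) - 42254 = 567684/53 - 42254 = -1671778/53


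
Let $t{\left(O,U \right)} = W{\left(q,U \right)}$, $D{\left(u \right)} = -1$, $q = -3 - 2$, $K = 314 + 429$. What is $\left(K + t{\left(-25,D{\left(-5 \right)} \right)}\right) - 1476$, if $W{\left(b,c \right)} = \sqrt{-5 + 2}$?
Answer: $-733 + i \sqrt{3} \approx -733.0 + 1.732 i$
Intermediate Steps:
$K = 743$
$q = -5$
$W{\left(b,c \right)} = i \sqrt{3}$ ($W{\left(b,c \right)} = \sqrt{-3} = i \sqrt{3}$)
$t{\left(O,U \right)} = i \sqrt{3}$
$\left(K + t{\left(-25,D{\left(-5 \right)} \right)}\right) - 1476 = \left(743 + i \sqrt{3}\right) - 1476 = -733 + i \sqrt{3}$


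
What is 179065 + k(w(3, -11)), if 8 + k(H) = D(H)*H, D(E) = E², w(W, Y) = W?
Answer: 179084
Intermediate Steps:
k(H) = -8 + H³ (k(H) = -8 + H²*H = -8 + H³)
179065 + k(w(3, -11)) = 179065 + (-8 + 3³) = 179065 + (-8 + 27) = 179065 + 19 = 179084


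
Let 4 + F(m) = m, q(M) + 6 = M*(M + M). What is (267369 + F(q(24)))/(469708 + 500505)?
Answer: 268511/970213 ≈ 0.27675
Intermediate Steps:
q(M) = -6 + 2*M² (q(M) = -6 + M*(M + M) = -6 + M*(2*M) = -6 + 2*M²)
F(m) = -4 + m
(267369 + F(q(24)))/(469708 + 500505) = (267369 + (-4 + (-6 + 2*24²)))/(469708 + 500505) = (267369 + (-4 + (-6 + 2*576)))/970213 = (267369 + (-4 + (-6 + 1152)))*(1/970213) = (267369 + (-4 + 1146))*(1/970213) = (267369 + 1142)*(1/970213) = 268511*(1/970213) = 268511/970213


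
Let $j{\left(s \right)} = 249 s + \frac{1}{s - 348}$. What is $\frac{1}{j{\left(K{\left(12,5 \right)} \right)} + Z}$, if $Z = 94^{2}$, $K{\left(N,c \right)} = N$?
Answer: $\frac{336}{3972863} \approx 8.4574 \cdot 10^{-5}$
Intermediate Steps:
$Z = 8836$
$j{\left(s \right)} = \frac{1}{-348 + s} + 249 s$ ($j{\left(s \right)} = 249 s + \frac{1}{s - 348} = 249 s + \frac{1}{-348 + s} = \frac{1}{-348 + s} + 249 s$)
$\frac{1}{j{\left(K{\left(12,5 \right)} \right)} + Z} = \frac{1}{\frac{1 - 1039824 + 249 \cdot 12^{2}}{-348 + 12} + 8836} = \frac{1}{\frac{1 - 1039824 + 249 \cdot 144}{-336} + 8836} = \frac{1}{- \frac{1 - 1039824 + 35856}{336} + 8836} = \frac{1}{\left(- \frac{1}{336}\right) \left(-1003967\right) + 8836} = \frac{1}{\frac{1003967}{336} + 8836} = \frac{1}{\frac{3972863}{336}} = \frac{336}{3972863}$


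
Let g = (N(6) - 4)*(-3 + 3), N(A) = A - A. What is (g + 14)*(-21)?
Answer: -294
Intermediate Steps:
N(A) = 0
g = 0 (g = (0 - 4)*(-3 + 3) = -4*0 = 0)
(g + 14)*(-21) = (0 + 14)*(-21) = 14*(-21) = -294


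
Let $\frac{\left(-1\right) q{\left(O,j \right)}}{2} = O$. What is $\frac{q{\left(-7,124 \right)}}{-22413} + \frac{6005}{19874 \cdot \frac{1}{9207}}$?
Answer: $\frac{1239170450219}{445435962} \approx 2781.9$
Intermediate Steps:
$q{\left(O,j \right)} = - 2 O$
$\frac{q{\left(-7,124 \right)}}{-22413} + \frac{6005}{19874 \cdot \frac{1}{9207}} = \frac{\left(-2\right) \left(-7\right)}{-22413} + \frac{6005}{19874 \cdot \frac{1}{9207}} = 14 \left(- \frac{1}{22413}\right) + \frac{6005}{19874 \cdot \frac{1}{9207}} = - \frac{14}{22413} + \frac{6005}{\frac{19874}{9207}} = - \frac{14}{22413} + 6005 \cdot \frac{9207}{19874} = - \frac{14}{22413} + \frac{55288035}{19874} = \frac{1239170450219}{445435962}$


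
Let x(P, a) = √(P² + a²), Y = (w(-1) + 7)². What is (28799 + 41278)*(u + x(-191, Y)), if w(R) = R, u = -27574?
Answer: -1932303198 + 70077*√37777 ≈ -1.9187e+9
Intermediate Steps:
Y = 36 (Y = (-1 + 7)² = 6² = 36)
(28799 + 41278)*(u + x(-191, Y)) = (28799 + 41278)*(-27574 + √((-191)² + 36²)) = 70077*(-27574 + √(36481 + 1296)) = 70077*(-27574 + √37777) = -1932303198 + 70077*√37777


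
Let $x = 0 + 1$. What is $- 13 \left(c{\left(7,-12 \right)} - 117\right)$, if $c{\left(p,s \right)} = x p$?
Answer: $1430$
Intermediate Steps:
$x = 1$
$c{\left(p,s \right)} = p$ ($c{\left(p,s \right)} = 1 p = p$)
$- 13 \left(c{\left(7,-12 \right)} - 117\right) = - 13 \left(7 - 117\right) = \left(-13\right) \left(-110\right) = 1430$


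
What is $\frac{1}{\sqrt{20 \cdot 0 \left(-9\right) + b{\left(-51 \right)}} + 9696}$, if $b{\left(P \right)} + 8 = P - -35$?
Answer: $\frac{404}{3917185} - \frac{i \sqrt{6}}{47006220} \approx 0.00010314 - 5.211 \cdot 10^{-8} i$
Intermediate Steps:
$b{\left(P \right)} = 27 + P$ ($b{\left(P \right)} = -8 + \left(P - -35\right) = -8 + \left(P + 35\right) = -8 + \left(35 + P\right) = 27 + P$)
$\frac{1}{\sqrt{20 \cdot 0 \left(-9\right) + b{\left(-51 \right)}} + 9696} = \frac{1}{\sqrt{20 \cdot 0 \left(-9\right) + \left(27 - 51\right)} + 9696} = \frac{1}{\sqrt{0 \left(-9\right) - 24} + 9696} = \frac{1}{\sqrt{0 - 24} + 9696} = \frac{1}{\sqrt{-24} + 9696} = \frac{1}{2 i \sqrt{6} + 9696} = \frac{1}{9696 + 2 i \sqrt{6}}$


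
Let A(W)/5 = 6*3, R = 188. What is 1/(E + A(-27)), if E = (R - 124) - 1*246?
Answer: -1/92 ≈ -0.010870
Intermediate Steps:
A(W) = 90 (A(W) = 5*(6*3) = 5*18 = 90)
E = -182 (E = (188 - 124) - 1*246 = 64 - 246 = -182)
1/(E + A(-27)) = 1/(-182 + 90) = 1/(-92) = -1/92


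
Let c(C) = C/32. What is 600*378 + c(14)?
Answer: 3628807/16 ≈ 2.2680e+5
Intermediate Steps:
c(C) = C/32 (c(C) = C*(1/32) = C/32)
600*378 + c(14) = 600*378 + (1/32)*14 = 226800 + 7/16 = 3628807/16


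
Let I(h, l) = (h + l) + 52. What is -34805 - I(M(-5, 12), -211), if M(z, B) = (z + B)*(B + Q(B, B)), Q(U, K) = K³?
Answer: -46826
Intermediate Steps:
M(z, B) = (B + z)*(B + B³) (M(z, B) = (z + B)*(B + B³) = (B + z)*(B + B³))
I(h, l) = 52 + h + l
-34805 - I(M(-5, 12), -211) = -34805 - (52 + 12*(12 - 5 + 12³ - 5*12²) - 211) = -34805 - (52 + 12*(12 - 5 + 1728 - 5*144) - 211) = -34805 - (52 + 12*(12 - 5 + 1728 - 720) - 211) = -34805 - (52 + 12*1015 - 211) = -34805 - (52 + 12180 - 211) = -34805 - 1*12021 = -34805 - 12021 = -46826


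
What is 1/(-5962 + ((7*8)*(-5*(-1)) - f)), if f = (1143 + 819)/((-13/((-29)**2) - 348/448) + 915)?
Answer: -86111057/489467830578 ≈ -0.00017593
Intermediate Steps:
f = 184804704/86111057 (f = 1962/((-13/841 - 348*1/448) + 915) = 1962/((-13*1/841 - 87/112) + 915) = 1962/((-13/841 - 87/112) + 915) = 1962/(-74623/94192 + 915) = 1962/(86111057/94192) = 1962*(94192/86111057) = 184804704/86111057 ≈ 2.1461)
1/(-5962 + ((7*8)*(-5*(-1)) - f)) = 1/(-5962 + ((7*8)*(-5*(-1)) - 1*184804704/86111057)) = 1/(-5962 + (56*5 - 184804704/86111057)) = 1/(-5962 + (280 - 184804704/86111057)) = 1/(-5962 + 23926291256/86111057) = 1/(-489467830578/86111057) = -86111057/489467830578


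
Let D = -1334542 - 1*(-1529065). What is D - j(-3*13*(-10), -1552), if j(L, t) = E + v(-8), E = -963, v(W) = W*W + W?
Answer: 195430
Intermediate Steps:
D = 194523 (D = -1334542 + 1529065 = 194523)
v(W) = W + W² (v(W) = W² + W = W + W²)
j(L, t) = -907 (j(L, t) = -963 - 8*(1 - 8) = -963 - 8*(-7) = -963 + 56 = -907)
D - j(-3*13*(-10), -1552) = 194523 - 1*(-907) = 194523 + 907 = 195430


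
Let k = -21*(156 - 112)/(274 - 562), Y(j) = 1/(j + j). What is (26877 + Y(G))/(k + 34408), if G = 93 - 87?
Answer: 645050/825869 ≈ 0.78106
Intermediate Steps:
G = 6
Y(j) = 1/(2*j)
k = 77/24 (k = -924/(-288) = -924*(-1)/288 = -21*(-11/72) = 77/24 ≈ 3.2083)
(26877 + Y(G))/(k + 34408) = (26877 + (½)/6)/(77/24 + 34408) = (26877 + (½)*(⅙))/(825869/24) = (26877 + 1/12)*(24/825869) = (322525/12)*(24/825869) = 645050/825869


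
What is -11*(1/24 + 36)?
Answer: -9515/24 ≈ -396.46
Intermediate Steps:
-11*(1/24 + 36) = -11*865/24 = -9515/24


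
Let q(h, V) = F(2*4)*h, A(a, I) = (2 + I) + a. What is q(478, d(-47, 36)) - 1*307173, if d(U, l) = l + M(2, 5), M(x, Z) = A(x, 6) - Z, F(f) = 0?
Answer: -307173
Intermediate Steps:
A(a, I) = 2 + I + a
M(x, Z) = 8 + x - Z (M(x, Z) = (2 + 6 + x) - Z = (8 + x) - Z = 8 + x - Z)
d(U, l) = 5 + l (d(U, l) = l + (8 + 2 - 1*5) = l + (8 + 2 - 5) = l + 5 = 5 + l)
q(h, V) = 0 (q(h, V) = 0*h = 0)
q(478, d(-47, 36)) - 1*307173 = 0 - 1*307173 = 0 - 307173 = -307173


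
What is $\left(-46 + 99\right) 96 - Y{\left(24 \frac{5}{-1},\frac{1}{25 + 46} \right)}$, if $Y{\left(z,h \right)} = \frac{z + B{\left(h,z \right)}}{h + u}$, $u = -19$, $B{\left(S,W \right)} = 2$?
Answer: $\frac{3425123}{674} \approx 5081.8$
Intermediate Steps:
$Y{\left(z,h \right)} = \frac{2 + z}{-19 + h}$ ($Y{\left(z,h \right)} = \frac{z + 2}{h - 19} = \frac{2 + z}{-19 + h}$)
$\left(-46 + 99\right) 96 - Y{\left(24 \frac{5}{-1},\frac{1}{25 + 46} \right)} = \left(-46 + 99\right) 96 - \frac{2 + 24 \frac{5}{-1}}{-19 + \frac{1}{25 + 46}} = 53 \cdot 96 - \frac{2 + 24 \cdot 5 \left(-1\right)}{-19 + \frac{1}{71}} = 5088 - \frac{2 + 24 \left(-5\right)}{-19 + \frac{1}{71}} = 5088 - \frac{2 - 120}{- \frac{1348}{71}} = 5088 - \left(- \frac{71}{1348}\right) \left(-118\right) = 5088 - \frac{4189}{674} = \frac{3425123}{674}$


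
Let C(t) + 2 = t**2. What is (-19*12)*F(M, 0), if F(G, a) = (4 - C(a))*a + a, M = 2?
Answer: 0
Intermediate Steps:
C(t) = -2 + t**2
F(G, a) = a + a*(6 - a**2) (F(G, a) = (4 - (-2 + a**2))*a + a = (4 + (2 - a**2))*a + a = (6 - a**2)*a + a = a*(6 - a**2) + a = a + a*(6 - a**2))
(-19*12)*F(M, 0) = (-19*12)*(0*(7 - 1*0**2)) = -0*(7 - 1*0) = -0*(7 + 0) = -0*7 = -228*0 = 0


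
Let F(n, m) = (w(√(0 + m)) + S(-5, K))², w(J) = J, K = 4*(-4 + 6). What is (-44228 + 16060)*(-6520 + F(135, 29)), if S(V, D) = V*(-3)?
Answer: 176500688 - 845040*√29 ≈ 1.7195e+8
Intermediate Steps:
K = 8 (K = 4*2 = 8)
S(V, D) = -3*V
F(n, m) = (15 + √m)² (F(n, m) = (√(0 + m) - 3*(-5))² = (√m + 15)² = (15 + √m)²)
(-44228 + 16060)*(-6520 + F(135, 29)) = (-44228 + 16060)*(-6520 + (15 + √29)²) = -28168*(-6520 + (15 + √29)²) = 183655360 - 28168*(15 + √29)²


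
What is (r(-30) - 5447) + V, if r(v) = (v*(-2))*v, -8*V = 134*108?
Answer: -9056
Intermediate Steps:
V = -1809 (V = -67*108/4 = -⅛*14472 = -1809)
r(v) = -2*v² (r(v) = (-2*v)*v = -2*v²)
(r(-30) - 5447) + V = (-2*(-30)² - 5447) - 1809 = (-2*900 - 5447) - 1809 = (-1800 - 5447) - 1809 = -7247 - 1809 = -9056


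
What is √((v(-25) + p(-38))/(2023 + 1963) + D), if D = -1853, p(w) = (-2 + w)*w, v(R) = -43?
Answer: 3*I*√3270548874/3986 ≈ 43.042*I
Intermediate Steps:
p(w) = w*(-2 + w)
√((v(-25) + p(-38))/(2023 + 1963) + D) = √((-43 - 38*(-2 - 38))/(2023 + 1963) - 1853) = √((-43 - 38*(-40))/3986 - 1853) = √((-43 + 1520)*(1/3986) - 1853) = √(1477*(1/3986) - 1853) = √(1477/3986 - 1853) = √(-7384581/3986) = 3*I*√3270548874/3986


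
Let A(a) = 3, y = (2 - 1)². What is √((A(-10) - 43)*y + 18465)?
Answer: 5*√737 ≈ 135.74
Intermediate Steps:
y = 1 (y = 1² = 1)
√((A(-10) - 43)*y + 18465) = √((3 - 43)*1 + 18465) = √(-40*1 + 18465) = √(-40 + 18465) = √18425 = 5*√737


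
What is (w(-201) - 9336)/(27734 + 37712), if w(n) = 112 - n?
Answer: -9023/65446 ≈ -0.13787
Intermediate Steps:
(w(-201) - 9336)/(27734 + 37712) = ((112 - 1*(-201)) - 9336)/(27734 + 37712) = ((112 + 201) - 9336)/65446 = (313 - 9336)*(1/65446) = -9023*1/65446 = -9023/65446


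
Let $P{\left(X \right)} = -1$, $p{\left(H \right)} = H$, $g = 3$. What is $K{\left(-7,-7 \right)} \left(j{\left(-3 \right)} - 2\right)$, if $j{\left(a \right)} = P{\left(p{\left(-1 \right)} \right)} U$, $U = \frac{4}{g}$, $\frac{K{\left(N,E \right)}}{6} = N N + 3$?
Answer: $-1040$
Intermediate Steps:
$K{\left(N,E \right)} = 18 + 6 N^{2}$ ($K{\left(N,E \right)} = 6 \left(N N + 3\right) = 6 \left(N^{2} + 3\right) = 6 \left(3 + N^{2}\right) = 18 + 6 N^{2}$)
$U = \frac{4}{3} \approx 1.3333$
$j{\left(a \right)} = - \frac{4}{3}$ ($j{\left(a \right)} = \left(-1\right) \frac{4}{3} = - \frac{4}{3}$)
$K{\left(-7,-7 \right)} \left(j{\left(-3 \right)} - 2\right) = \left(18 + 6 \left(-7\right)^{2}\right) \left(- \frac{4}{3} - 2\right) = \left(18 + 6 \cdot 49\right) \left(- \frac{10}{3}\right) = \left(18 + 294\right) \left(- \frac{10}{3}\right) = 312 \left(- \frac{10}{3}\right) = -1040$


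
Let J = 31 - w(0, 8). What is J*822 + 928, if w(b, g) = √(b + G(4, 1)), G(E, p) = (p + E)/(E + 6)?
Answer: 26410 - 411*√2 ≈ 25829.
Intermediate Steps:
G(E, p) = (E + p)/(6 + E)
w(b, g) = √(½ + b) (w(b, g) = √(b + (4 + 1)/(6 + 4)) = √(b + 5/10) = √(b + (⅒)*5) = √(b + ½) = √(½ + b))
J = 31 - √2/2 (J = 31 - √(2 + 4*0)/2 = 31 - √(2 + 0)/2 = 31 - √2/2 ≈ 30.293)
J*822 + 928 = (31 - √2/2)*822 + 928 = (25482 - 411*√2) + 928 = 26410 - 411*√2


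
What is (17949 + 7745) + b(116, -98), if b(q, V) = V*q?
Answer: 14326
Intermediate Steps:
(17949 + 7745) + b(116, -98) = (17949 + 7745) - 98*116 = 25694 - 11368 = 14326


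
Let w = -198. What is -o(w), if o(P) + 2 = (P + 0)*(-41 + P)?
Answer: -47320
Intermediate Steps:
o(P) = -2 + P*(-41 + P) (o(P) = -2 + (P + 0)*(-41 + P) = -2 + P*(-41 + P))
-o(w) = -(-2 + (-198)² - 41*(-198)) = -(-2 + 39204 + 8118) = -1*47320 = -47320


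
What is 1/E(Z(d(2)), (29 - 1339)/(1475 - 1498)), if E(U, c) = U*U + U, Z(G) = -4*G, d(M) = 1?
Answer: 1/12 ≈ 0.083333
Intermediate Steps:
E(U, c) = U + U² (E(U, c) = U² + U = U + U²)
1/E(Z(d(2)), (29 - 1339)/(1475 - 1498)) = 1/((-4*1)*(1 - 4*1)) = 1/(-4*(1 - 4)) = 1/(-4*(-3)) = 1/12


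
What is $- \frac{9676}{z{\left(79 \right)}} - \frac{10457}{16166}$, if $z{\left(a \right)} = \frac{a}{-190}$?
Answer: $\frac{29719394937}{1277114} \approx 23271.0$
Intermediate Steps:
$z{\left(a \right)} = - \frac{a}{190}$ ($z{\left(a \right)} = a \left(- \frac{1}{190}\right) = - \frac{a}{190}$)
$- \frac{9676}{z{\left(79 \right)}} - \frac{10457}{16166} = - \frac{9676}{\left(- \frac{1}{190}\right) 79} - \frac{10457}{16166} = - \frac{9676}{- \frac{79}{190}} - \frac{10457}{16166} = \left(-9676\right) \left(- \frac{190}{79}\right) - \frac{10457}{16166} = \frac{1838440}{79} - \frac{10457}{16166} = \frac{29719394937}{1277114}$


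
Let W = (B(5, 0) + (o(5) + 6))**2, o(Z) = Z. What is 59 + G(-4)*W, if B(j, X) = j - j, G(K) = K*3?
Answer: -1393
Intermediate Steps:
G(K) = 3*K
B(j, X) = 0
W = 121 (W = (0 + (5 + 6))**2 = (0 + 11)**2 = 11**2 = 121)
59 + G(-4)*W = 59 + (3*(-4))*121 = 59 - 12*121 = 59 - 1452 = -1393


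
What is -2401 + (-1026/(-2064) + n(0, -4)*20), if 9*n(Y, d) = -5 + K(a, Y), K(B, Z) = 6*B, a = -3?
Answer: -7590197/3096 ≈ -2451.6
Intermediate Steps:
n(Y, d) = -23/9 (n(Y, d) = (-5 + 6*(-3))/9 = (-5 - 18)/9 = (⅑)*(-23) = -23/9)
-2401 + (-1026/(-2064) + n(0, -4)*20) = -2401 + (-1026/(-2064) - 23/9*20) = -2401 + (-1026*(-1/2064) - 460/9) = -2401 + (171/344 - 460/9) = -2401 - 156701/3096 = -7590197/3096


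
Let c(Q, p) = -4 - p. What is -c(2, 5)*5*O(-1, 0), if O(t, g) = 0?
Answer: 0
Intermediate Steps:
-c(2, 5)*5*O(-1, 0) = -(-4 - 1*5)*5*0 = -(-4 - 5)*5*0 = -(-9*5)*0 = -(-45)*0 = -1*0 = 0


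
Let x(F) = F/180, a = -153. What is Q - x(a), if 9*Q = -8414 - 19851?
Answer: -565147/180 ≈ -3139.7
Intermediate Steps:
Q = -28265/9 (Q = (-8414 - 19851)/9 = (1/9)*(-28265) = -28265/9 ≈ -3140.6)
x(F) = F/180 (x(F) = F*(1/180) = F/180)
Q - x(a) = -28265/9 - (-153)/180 = -28265/9 - 1*(-17/20) = -28265/9 + 17/20 = -565147/180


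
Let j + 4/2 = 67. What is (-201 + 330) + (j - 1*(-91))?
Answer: 285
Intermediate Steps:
j = 65 (j = -2 + 67 = 65)
(-201 + 330) + (j - 1*(-91)) = (-201 + 330) + (65 - 1*(-91)) = 129 + (65 + 91) = 129 + 156 = 285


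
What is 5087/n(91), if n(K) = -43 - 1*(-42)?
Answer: -5087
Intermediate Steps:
n(K) = -1 (n(K) = -43 + 42 = -1)
5087/n(91) = 5087/(-1) = 5087*(-1) = -5087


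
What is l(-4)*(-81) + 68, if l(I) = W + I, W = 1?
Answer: 311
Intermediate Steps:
l(I) = 1 + I
l(-4)*(-81) + 68 = (1 - 4)*(-81) + 68 = -3*(-81) + 68 = 243 + 68 = 311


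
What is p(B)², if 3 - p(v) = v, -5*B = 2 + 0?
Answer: 289/25 ≈ 11.560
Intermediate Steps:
B = -⅖ (B = -(2 + 0)/5 = -⅕*2 = -⅖ ≈ -0.40000)
p(v) = 3 - v
p(B)² = (3 - 1*(-⅖))² = (3 + ⅖)² = (17/5)² = 289/25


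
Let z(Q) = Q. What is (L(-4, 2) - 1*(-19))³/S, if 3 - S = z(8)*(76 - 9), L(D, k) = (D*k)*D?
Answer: -132651/533 ≈ -248.88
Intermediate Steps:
L(D, k) = k*D²
S = -533 (S = 3 - 8*(76 - 9) = 3 - 8*67 = 3 - 1*536 = 3 - 536 = -533)
(L(-4, 2) - 1*(-19))³/S = (2*(-4)² - 1*(-19))³/(-533) = (2*16 + 19)³*(-1/533) = (32 + 19)³*(-1/533) = 51³*(-1/533) = 132651*(-1/533) = -132651/533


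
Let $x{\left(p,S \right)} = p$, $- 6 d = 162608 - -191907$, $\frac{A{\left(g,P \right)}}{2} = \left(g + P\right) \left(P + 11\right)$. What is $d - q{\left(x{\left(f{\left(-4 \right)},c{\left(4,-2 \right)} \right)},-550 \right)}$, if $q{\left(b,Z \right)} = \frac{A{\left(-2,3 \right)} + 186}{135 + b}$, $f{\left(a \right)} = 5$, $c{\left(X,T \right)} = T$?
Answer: $- \frac{6204173}{105} \approx -59087.0$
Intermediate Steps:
$A{\left(g,P \right)} = 2 \left(11 + P\right) \left(P + g\right)$ ($A{\left(g,P \right)} = 2 \left(g + P\right) \left(P + 11\right) = 2 \left(P + g\right) \left(11 + P\right) = 2 \left(11 + P\right) \left(P + g\right)$)
$d = - \frac{354515}{6}$ ($d = - \frac{162608 - -191907}{6} = - \frac{162608 + 191907}{6} = \left(- \frac{1}{6}\right) 354515 = - \frac{354515}{6} \approx -59086.0$)
$q{\left(b,Z \right)} = \frac{214}{135 + b}$ ($q{\left(b,Z \right)} = \frac{\left(2 \cdot 3^{2} + 22 \cdot 3 + 22 \left(-2\right) + 2 \cdot 3 \left(-2\right)\right) + 186}{135 + b} = \frac{\left(2 \cdot 9 + 66 - 44 - 12\right) + 186}{135 + b} = \frac{\left(18 + 66 - 44 - 12\right) + 186}{135 + b} = \frac{28 + 186}{135 + b} = \frac{214}{135 + b}$)
$d - q{\left(x{\left(f{\left(-4 \right)},c{\left(4,-2 \right)} \right)},-550 \right)} = - \frac{354515}{6} - \frac{214}{135 + 5} = - \frac{354515}{6} - \frac{214}{140} = - \frac{354515}{6} - 214 \cdot \frac{1}{140} = - \frac{354515}{6} - \frac{107}{70} = - \frac{6204173}{105}$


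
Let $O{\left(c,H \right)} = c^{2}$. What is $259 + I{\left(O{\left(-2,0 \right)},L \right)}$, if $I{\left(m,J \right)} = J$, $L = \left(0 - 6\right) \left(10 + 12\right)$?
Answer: $127$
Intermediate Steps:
$L = -132$ ($L = \left(-6\right) 22 = -132$)
$259 + I{\left(O{\left(-2,0 \right)},L \right)} = 259 - 132 = 127$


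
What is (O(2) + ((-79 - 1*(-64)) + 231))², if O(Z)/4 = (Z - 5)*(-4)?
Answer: 69696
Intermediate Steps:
O(Z) = 80 - 16*Z (O(Z) = 4*((Z - 5)*(-4)) = 4*((-5 + Z)*(-4)) = 4*(20 - 4*Z) = 80 - 16*Z)
(O(2) + ((-79 - 1*(-64)) + 231))² = ((80 - 16*2) + ((-79 - 1*(-64)) + 231))² = ((80 - 32) + ((-79 + 64) + 231))² = (48 + (-15 + 231))² = (48 + 216)² = 264² = 69696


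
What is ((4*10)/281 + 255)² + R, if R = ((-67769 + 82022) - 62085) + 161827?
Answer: 14141332220/78961 ≈ 1.7909e+5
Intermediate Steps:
R = 113995 (R = (14253 - 62085) + 161827 = -47832 + 161827 = 113995)
((4*10)/281 + 255)² + R = ((4*10)/281 + 255)² + 113995 = (40*(1/281) + 255)² + 113995 = (40/281 + 255)² + 113995 = (71695/281)² + 113995 = 5140173025/78961 + 113995 = 14141332220/78961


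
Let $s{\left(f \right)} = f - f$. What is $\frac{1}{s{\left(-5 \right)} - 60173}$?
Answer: $- \frac{1}{60173} \approx -1.6619 \cdot 10^{-5}$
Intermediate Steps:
$s{\left(f \right)} = 0$
$\frac{1}{s{\left(-5 \right)} - 60173} = \frac{1}{0 - 60173} = \frac{1}{-60173} = - \frac{1}{60173}$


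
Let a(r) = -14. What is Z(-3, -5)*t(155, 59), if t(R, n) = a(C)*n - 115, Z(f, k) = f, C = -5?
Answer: 2823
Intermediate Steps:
t(R, n) = -115 - 14*n (t(R, n) = -14*n - 115 = -115 - 14*n)
Z(-3, -5)*t(155, 59) = -3*(-115 - 14*59) = -3*(-115 - 826) = -3*(-941) = 2823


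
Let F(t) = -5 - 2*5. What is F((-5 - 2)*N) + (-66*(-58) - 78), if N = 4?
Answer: 3735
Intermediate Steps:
F(t) = -15 (F(t) = -5 - 1*10 = -5 - 10 = -15)
F((-5 - 2)*N) + (-66*(-58) - 78) = -15 + (-66*(-58) - 78) = -15 + (3828 - 78) = -15 + 3750 = 3735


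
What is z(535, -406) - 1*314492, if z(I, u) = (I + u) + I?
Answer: -313828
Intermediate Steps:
z(I, u) = u + 2*I
z(535, -406) - 1*314492 = (-406 + 2*535) - 1*314492 = (-406 + 1070) - 314492 = 664 - 314492 = -313828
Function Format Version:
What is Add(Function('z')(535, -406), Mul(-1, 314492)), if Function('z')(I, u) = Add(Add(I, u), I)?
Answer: -313828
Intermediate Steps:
Function('z')(I, u) = Add(u, Mul(2, I))
Add(Function('z')(535, -406), Mul(-1, 314492)) = Add(Add(-406, Mul(2, 535)), Mul(-1, 314492)) = Add(Add(-406, 1070), -314492) = Add(664, -314492) = -313828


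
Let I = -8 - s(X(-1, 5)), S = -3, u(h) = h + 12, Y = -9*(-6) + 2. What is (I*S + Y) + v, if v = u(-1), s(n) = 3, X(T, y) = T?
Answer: 100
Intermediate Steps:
Y = 56 (Y = 54 + 2 = 56)
u(h) = 12 + h
v = 11 (v = 12 - 1 = 11)
I = -11 (I = -8 - 1*3 = -8 - 3 = -11)
(I*S + Y) + v = (-11*(-3) + 56) + 11 = (33 + 56) + 11 = 89 + 11 = 100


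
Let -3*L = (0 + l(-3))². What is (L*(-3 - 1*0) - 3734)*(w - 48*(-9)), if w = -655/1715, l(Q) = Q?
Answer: -551467625/343 ≈ -1.6078e+6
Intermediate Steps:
L = -3 (L = -(0 - 3)²/3 = -⅓*(-3)² = -⅓*9 = -3)
w = -131/343 (w = -655*1/1715 = -131/343 ≈ -0.38192)
(L*(-3 - 1*0) - 3734)*(w - 48*(-9)) = (-3*(-3 - 1*0) - 3734)*(-131/343 - 48*(-9)) = (-3*(-3 + 0) - 3734)*(-131/343 + 432) = (-3*(-3) - 3734)*(148045/343) = (9 - 3734)*(148045/343) = -3725*148045/343 = -551467625/343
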